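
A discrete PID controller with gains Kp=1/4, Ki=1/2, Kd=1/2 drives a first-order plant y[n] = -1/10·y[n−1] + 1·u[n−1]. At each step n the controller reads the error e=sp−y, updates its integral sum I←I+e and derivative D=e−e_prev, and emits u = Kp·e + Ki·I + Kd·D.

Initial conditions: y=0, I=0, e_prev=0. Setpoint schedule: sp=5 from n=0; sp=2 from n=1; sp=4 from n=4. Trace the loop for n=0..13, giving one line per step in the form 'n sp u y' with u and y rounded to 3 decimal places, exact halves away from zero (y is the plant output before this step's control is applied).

(exact arithmetic carried between steps; '≈' marks a value shown rounded to 6 d.p. or computed from one; I and e_prev carry over from the previous line; the table rounds u and y to 3 d.p., halves away from zero)
n=0: y=0, sp=5, e=sp−y=5; I=5, D=e−e_prev=5; u=1/4·5+1/2·5+1/2·5=6.25; next y=-1/10·0+1·6.25=6.25
n=1: y=6.25, sp=2, e=sp−y=-4.25; I=0.75, D=e−e_prev=-9.25; u=1/4·(-4.25)+1/2·0.75+1/2·(-9.25)=-5.3125; next y=-1/10·6.25+1·(-5.3125)=-5.9375
n=2: y=-5.9375, sp=2, e=sp−y=7.9375; I=8.6875, D=e−e_prev=12.1875; u=1/4·7.9375+1/2·8.6875+1/2·12.1875=12.421875; next y=-1/10·(-5.9375)+1·12.421875=13.015625
n=3: y=13.015625, sp=2, e=sp−y=-11.015625; I=-2.328125, D=e−e_prev=-18.953125; u=1/4·(-11.015625)+1/2·(-2.328125)+1/2·(-18.953125)≈-13.394531; next y=-1/10·13.015625+1·(-13.394531)≈-14.696094
n=4: y≈-14.696094, sp=4, e=sp−y≈18.696094; I≈16.367969, D=e−e_prev≈29.711719; u=1/4·18.696094+1/2·16.367969+1/2·29.711719≈27.713867; next y=-1/10·(-14.696094)+1·27.713867≈29.183477
n=5: y≈29.183477, sp=4, e=sp−y≈-25.183477; I≈-8.815508, D=e−e_prev≈-43.879570; u=1/4·(-25.183477)+1/2·(-8.815508)+1/2·(-43.879570)≈-32.643408; next y=-1/10·29.183477+1·(-32.643408)≈-35.561756
n=6: y≈-35.561756, sp=4, e=sp−y≈39.561756; I≈30.746248, D=e−e_prev≈64.745232; u=1/4·39.561756+1/2·30.746248+1/2·64.745232≈57.636179; next y=-1/10·(-35.561756)+1·57.636179≈61.192355
n=7: y≈61.192355, sp=4, e=sp−y≈-57.192355; I≈-26.446107, D=e−e_prev≈-96.754111; u=1/4·(-57.192355)+1/2·(-26.446107)+1/2·(-96.754111)≈-75.898197; next y=-1/10·61.192355+1·(-75.898197)≈-82.017433
n=8: y≈-82.017433, sp=4, e=sp−y≈86.017433; I≈59.571326, D=e−e_prev≈143.209788; u=1/4·86.017433+1/2·59.571326+1/2·143.209788≈122.894915; next y=-1/10·(-82.017433)+1·122.894915≈131.096658
n=9: y≈131.096658, sp=4, e=sp−y≈-127.096658; I≈-67.525332, D=e−e_prev≈-213.114091; u=1/4·(-127.096658)+1/2·(-67.525332)+1/2·(-213.114091)≈-172.093876; next y=-1/10·131.096658+1·(-172.093876)≈-185.203542
n=10: y≈-185.203542, sp=4, e=sp−y≈189.203542; I≈121.678210, D=e−e_prev≈316.300201; u=1/4·189.203542+1/2·121.678210+1/2·316.300201≈266.290091; next y=-1/10·(-185.203542)+1·266.290091≈284.810445
n=11: y≈284.810445, sp=4, e=sp−y≈-280.810445; I≈-159.132235, D=e−e_prev≈-470.013987; u=1/4·(-280.810445)+1/2·(-159.132235)+1/2·(-470.013987)≈-384.775722; next y=-1/10·284.810445+1·(-384.775722)≈-413.256767
n=12: y≈-413.256767, sp=4, e=sp−y≈417.256767; I≈258.124532, D=e−e_prev≈698.067212; u=1/4·417.256767+1/2·258.124532+1/2·698.067212≈582.410064; next y=-1/10·(-413.256767)+1·582.410064≈623.735740
n=13: y≈623.735740, sp=4, e=sp−y≈-619.735740; I≈-361.611208, D=e−e_prev≈-1036.992507; u=1/4·(-619.735740)+1/2·(-361.611208)+1/2·(-1036.992507)≈-854.235793; next y=-1/10·623.735740+1·(-854.235793)≈-916.609367

0 5 6.250 0.000
1 2 -5.313 6.250
2 2 12.422 -5.938
3 2 -13.395 13.016
4 4 27.714 -14.696
5 4 -32.643 29.183
6 4 57.636 -35.562
7 4 -75.898 61.192
8 4 122.895 -82.017
9 4 -172.094 131.097
10 4 266.290 -185.204
11 4 -384.776 284.810
12 4 582.410 -413.257
13 4 -854.236 623.736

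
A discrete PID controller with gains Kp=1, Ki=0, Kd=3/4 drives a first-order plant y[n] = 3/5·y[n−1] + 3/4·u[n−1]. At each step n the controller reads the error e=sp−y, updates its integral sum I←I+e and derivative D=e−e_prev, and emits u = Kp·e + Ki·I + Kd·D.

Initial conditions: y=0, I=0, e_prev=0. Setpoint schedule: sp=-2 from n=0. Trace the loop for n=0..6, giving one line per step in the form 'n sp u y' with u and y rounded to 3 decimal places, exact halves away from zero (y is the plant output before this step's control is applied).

0 -2 -3.500 0.000
1 -2 2.594 -2.625
2 -2 -4.617 0.370
3 -2 3.948 -3.240
4 -2 -6.210 1.017
5 -2 5.846 -4.047
6 -2 -8.458 1.956

(exact arithmetic carried between steps; '≈' marks a value shown rounded to 6 d.p. or computed from one; I and e_prev carry over from the previous line; the table rounds u and y to 3 d.p., halves away from zero)
n=0: y=0, sp=-2, e=sp−y=-2; I=-2, D=e−e_prev=-2; u=1·(-2)+0·(-2)+3/4·(-2)=-3.5; next y=3/5·0+3/4·(-3.5)=-2.625
n=1: y=-2.625, sp=-2, e=sp−y=0.625; I=-1.375, D=e−e_prev=2.625; u=1·0.625+0·(-1.375)+3/4·2.625=2.59375; next y=3/5·(-2.625)+3/4·2.59375≈0.370313
n=2: y≈0.370313, sp=-2, e=sp−y≈-2.370313; I≈-3.745313, D=e−e_prev≈-2.995313; u=1·(-2.370313)+0·(-3.745313)+3/4·(-2.995313)≈-4.616797; next y=3/5·0.370313+3/4·(-4.616797)≈-3.240410
n=3: y≈-3.240410, sp=-2, e=sp−y≈1.240410; I≈-2.504902, D=e−e_prev≈3.610723; u=1·1.240410+0·(-2.504902)+3/4·3.610723≈3.948452; next y=3/5·(-3.240410)+3/4·3.948452≈1.017093
n=4: y≈1.017093, sp=-2, e=sp−y≈-3.017093; I≈-5.521995, D=e−e_prev≈-4.257503; u=1·(-3.017093)+0·(-5.521995)+3/4·(-4.257503)≈-6.210220; next y=3/5·1.017093+3/4·(-6.210220)≈-4.047409
n=5: y≈-4.047409, sp=-2, e=sp−y≈2.047409; I≈-3.474586, D=e−e_prev≈5.064503; u=1·2.047409+0·(-3.474586)+3/4·5.064503≈5.845786; next y=3/5·(-4.047409)+3/4·5.845786≈1.955894
n=6: y≈1.955894, sp=-2, e=sp−y≈-3.955894; I≈-7.430480, D=e−e_prev≈-6.003304; u=1·(-3.955894)+0·(-7.430480)+3/4·(-6.003304)≈-8.458372; next y=3/5·1.955894+3/4·(-8.458372)≈-5.170242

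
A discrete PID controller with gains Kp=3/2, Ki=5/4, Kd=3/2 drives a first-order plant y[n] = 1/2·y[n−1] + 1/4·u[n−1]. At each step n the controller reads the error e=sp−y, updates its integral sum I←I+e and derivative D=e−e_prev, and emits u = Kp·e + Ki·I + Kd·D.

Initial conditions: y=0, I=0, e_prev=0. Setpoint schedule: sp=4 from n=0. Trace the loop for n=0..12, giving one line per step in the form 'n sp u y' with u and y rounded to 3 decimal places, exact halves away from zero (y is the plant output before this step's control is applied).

0 4 17.000 0.000
1 4 -2.063 4.250
2 4 15.223 1.609
3 4 1.496 4.610
4 4 13.442 2.679
5 4 3.607 4.700
6 4 11.919 3.252
7 4 4.928 4.606
8 4 10.752 3.535
9 4 5.815 4.456
10 4 9.916 3.681
11 4 6.440 4.320
12 4 9.335 3.770

(exact arithmetic carried between steps; '≈' marks a value shown rounded to 6 d.p. or computed from one; I and e_prev carry over from the previous line; the table rounds u and y to 3 d.p., halves away from zero)
n=0: y=0, sp=4, e=sp−y=4; I=4, D=e−e_prev=4; u=3/2·4+5/4·4+3/2·4=17; next y=1/2·0+1/4·17=4.25
n=1: y=4.25, sp=4, e=sp−y=-0.25; I=3.75, D=e−e_prev=-4.25; u=3/2·(-0.25)+5/4·3.75+3/2·(-4.25)=-2.0625; next y=1/2·4.25+1/4·(-2.0625)=1.609375
n=2: y=1.609375, sp=4, e=sp−y=2.390625; I=6.140625, D=e−e_prev=2.640625; u=3/2·2.390625+5/4·6.140625+3/2·2.640625≈15.222656; next y=1/2·1.609375+1/4·15.222656≈4.610352
n=3: y≈4.610352, sp=4, e=sp−y≈-0.610352; I≈5.530273, D=e−e_prev≈-3.000977; u=3/2·(-0.610352)+5/4·5.530273+3/2·(-3.000977)≈1.495850; next y=1/2·4.610352+1/4·1.495850≈2.679138
n=4: y≈2.679138, sp=4, e=sp−y≈1.320862; I≈6.851135, D=e−e_prev≈1.931213; u=3/2·1.320862+5/4·6.851135+3/2·1.931213≈13.442032; next y=1/2·2.679138+1/4·13.442032≈4.700077
n=5: y≈4.700077, sp=4, e=sp−y≈-0.700077; I≈6.151058, D=e−e_prev≈-2.020939; u=3/2·(-0.700077)+5/4·6.151058+3/2·(-2.020939)≈3.607299; next y=1/2·4.700077+1/4·3.607299≈3.251863
n=6: y≈3.251863, sp=4, e=sp−y≈0.748137; I≈6.899195, D=e−e_prev≈1.448214; u=3/2·0.748137+5/4·6.899195+3/2·1.448214≈11.918520; next y=1/2·3.251863+1/4·11.918520≈4.605562
n=7: y≈4.605562, sp=4, e=sp−y≈-0.605562; I≈6.293633, D=e−e_prev≈-1.353698; u=3/2·(-0.605562)+5/4·6.293633+3/2·(-1.353698)≈4.928152; next y=1/2·4.605562+1/4·4.928152≈3.534819
n=8: y≈3.534819, sp=4, e=sp−y≈0.465181; I≈6.758815, D=e−e_prev≈1.070743; u=3/2·0.465181+5/4·6.758815+3/2·1.070743≈10.752404; next y=1/2·3.534819+1/4·10.752404≈4.455510
n=9: y≈4.455510, sp=4, e=sp−y≈-0.455510; I≈6.303304, D=e−e_prev≈-0.920692; u=3/2·(-0.455510)+5/4·6.303304+3/2·(-0.920692)≈5.814827; next y=1/2·4.455510+1/4·5.814827≈3.681462
n=10: y≈3.681462, sp=4, e=sp−y≈0.318538; I≈6.621842, D=e−e_prev≈0.774048; u=3/2·0.318538+5/4·6.621842+3/2·0.774048≈9.916182; next y=1/2·3.681462+1/4·9.916182≈4.319777
n=11: y≈4.319777, sp=4, e=sp−y≈-0.319777; I≈6.302066, D=e−e_prev≈-0.638315; u=3/2·(-0.319777)+5/4·6.302066+3/2·(-0.638315)≈6.440445; next y=1/2·4.319777+1/4·6.440445≈3.770000
n=12: y≈3.770000, sp=4, e=sp−y≈0.230000; I≈6.532066, D=e−e_prev≈0.549777; u=3/2·0.230000+5/4·6.532066+3/2·0.549777≈9.334749; next y=1/2·3.770000+1/4·9.334749≈4.218687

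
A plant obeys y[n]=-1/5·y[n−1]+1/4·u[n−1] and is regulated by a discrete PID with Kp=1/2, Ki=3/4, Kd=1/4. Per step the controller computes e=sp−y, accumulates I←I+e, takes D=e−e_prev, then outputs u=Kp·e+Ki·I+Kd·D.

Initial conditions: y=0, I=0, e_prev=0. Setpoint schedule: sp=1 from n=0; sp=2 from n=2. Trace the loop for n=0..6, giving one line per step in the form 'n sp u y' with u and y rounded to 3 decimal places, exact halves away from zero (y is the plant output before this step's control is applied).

0 1 1.500 0.000
1 1 1.438 0.375
2 2 3.636 0.284
3 2 3.798 0.852
4 2 4.911 0.779
5 2 5.369 1.072
6 2 6.054 1.128

(exact arithmetic carried between steps; '≈' marks a value shown rounded to 6 d.p. or computed from one; I and e_prev carry over from the previous line; the table rounds u and y to 3 d.p., halves away from zero)
n=0: y=0, sp=1, e=sp−y=1; I=1, D=e−e_prev=1; u=1/2·1+3/4·1+1/4·1=1.5; next y=-1/5·0+1/4·1.5=0.375
n=1: y=0.375, sp=1, e=sp−y=0.625; I=1.625, D=e−e_prev=-0.375; u=1/2·0.625+3/4·1.625+1/4·(-0.375)=1.4375; next y=-1/5·0.375+1/4·1.4375=0.284375
n=2: y=0.284375, sp=2, e=sp−y=1.715625; I=3.340625, D=e−e_prev=1.090625; u=1/2·1.715625+3/4·3.340625+1/4·1.090625≈3.635938; next y=-1/5·0.284375+1/4·3.635938≈0.852109
n=3: y≈0.852109, sp=2, e=sp−y≈1.147891; I≈4.488516, D=e−e_prev≈-0.567734; u=1/2·1.147891+3/4·4.488516+1/4·(-0.567734)≈3.798398; next y=-1/5·0.852109+1/4·3.798398≈0.779178
n=4: y≈0.779178, sp=2, e=sp−y≈1.220822; I≈5.709338, D=e−e_prev≈0.072932; u=1/2·1.220822+3/4·5.709338+1/4·0.072932≈4.910647; next y=-1/5·0.779178+1/4·4.910647≈1.071826
n=5: y≈1.071826, sp=2, e=sp−y≈0.928174; I≈6.637512, D=e−e_prev≈-0.292649; u=1/2·0.928174+3/4·6.637512+1/4·(-0.292649)≈5.369058; next y=-1/5·1.071826+1/4·5.369058≈1.127899
n=6: y≈1.127899, sp=2, e=sp−y≈0.872101; I≈7.509612, D=e−e_prev≈-0.056073; u=1/2·0.872101+3/4·7.509612+1/4·(-0.056073)≈6.054241; next y=-1/5·1.127899+1/4·6.054241≈1.287980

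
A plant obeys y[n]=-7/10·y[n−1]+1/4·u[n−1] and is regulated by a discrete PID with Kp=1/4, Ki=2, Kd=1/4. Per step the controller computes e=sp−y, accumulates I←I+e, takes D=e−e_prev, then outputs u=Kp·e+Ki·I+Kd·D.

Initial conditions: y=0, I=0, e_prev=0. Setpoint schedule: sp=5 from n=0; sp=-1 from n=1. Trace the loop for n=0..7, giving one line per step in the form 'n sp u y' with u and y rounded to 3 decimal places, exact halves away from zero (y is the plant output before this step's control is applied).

(exact arithmetic carried between steps; '≈' marks a value shown rounded to 6 d.p. or computed from one; I and e_prev carry over from the previous line; the table rounds u and y to 3 d.p., halves away from zero)
n=0: y=0, sp=5, e=sp−y=5; I=5, D=e−e_prev=5; u=1/4·5+2·5+1/4·5=12.5; next y=-7/10·0+1/4·12.5=3.125
n=1: y=3.125, sp=-1, e=sp−y=-4.125; I=0.875, D=e−e_prev=-9.125; u=1/4·(-4.125)+2·0.875+1/4·(-9.125)=-1.5625; next y=-7/10·3.125+1/4·(-1.5625)=-2.578125
n=2: y=-2.578125, sp=-1, e=sp−y=1.578125; I=2.453125, D=e−e_prev=5.703125; u=1/4·1.578125+2·2.453125+1/4·5.703125≈6.726563; next y=-7/10·(-2.578125)+1/4·6.726563≈3.486328
n=3: y≈3.486328, sp=-1, e=sp−y≈-4.486328; I≈-2.033203, D=e−e_prev≈-6.064453; u=1/4·(-4.486328)+2·(-2.033203)+1/4·(-6.064453)≈-6.704102; next y=-7/10·3.486328+1/4·(-6.704102)≈-4.116455
n=4: y≈-4.116455, sp=-1, e=sp−y≈3.116455; I≈1.083252, D=e−e_prev≈7.602783; u=1/4·3.116455+2·1.083252+1/4·7.602783≈4.846313; next y=-7/10·(-4.116455)+1/4·4.846313≈4.093097
n=5: y≈4.093097, sp=-1, e=sp−y≈-5.093097; I≈-4.009845, D=e−e_prev≈-8.209552; u=1/4·(-5.093097)+2·(-4.009845)+1/4·(-8.209552)≈-11.345352; next y=-7/10·4.093097+1/4·(-11.345352)≈-5.701506
n=6: y≈-5.701506, sp=-1, e=sp−y≈4.701506; I≈0.691661, D=e−e_prev≈9.794603; u=1/4·4.701506+2·0.691661+1/4·9.794603≈5.007349; next y=-7/10·(-5.701506)+1/4·5.007349≈5.242891
n=7: y≈5.242891, sp=-1, e=sp−y≈-6.242891; I≈-5.551230, D=e−e_prev≈-10.944397; u=1/4·(-6.242891)+2·(-5.551230)+1/4·(-10.944397)≈-15.399283; next y=-7/10·5.242891+1/4·(-15.399283)≈-7.519845

0 5 12.500 0.000
1 -1 -1.563 3.125
2 -1 6.727 -2.578
3 -1 -6.704 3.486
4 -1 4.846 -4.116
5 -1 -11.345 4.093
6 -1 5.007 -5.702
7 -1 -15.399 5.243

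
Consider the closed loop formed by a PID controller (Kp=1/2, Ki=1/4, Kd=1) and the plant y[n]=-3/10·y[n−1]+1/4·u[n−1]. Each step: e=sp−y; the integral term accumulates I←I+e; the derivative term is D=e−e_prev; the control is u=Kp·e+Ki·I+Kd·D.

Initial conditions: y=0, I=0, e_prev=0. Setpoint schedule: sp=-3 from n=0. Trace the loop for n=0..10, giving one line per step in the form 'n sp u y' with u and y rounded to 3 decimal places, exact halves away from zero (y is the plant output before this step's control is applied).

(exact arithmetic carried between steps; '≈' marks a value shown rounded to 6 d.p. or computed from one; I and e_prev carry over from the previous line; the table rounds u and y to 3 d.p., halves away from zero)
n=0: y=0, sp=-3, e=sp−y=-3; I=-3, D=e−e_prev=-3; u=1/2·(-3)+1/4·(-3)+1·(-3)=-5.25; next y=-3/10·0+1/4·(-5.25)=-1.3125
n=1: y=-1.3125, sp=-3, e=sp−y=-1.6875; I=-4.6875, D=e−e_prev=1.3125; u=1/2·(-1.6875)+1/4·(-4.6875)+1·1.3125=-0.703125; next y=-3/10·(-1.3125)+1/4·(-0.703125)≈0.217969
n=2: y≈0.217969, sp=-3, e=sp−y≈-3.217969; I≈-7.905469, D=e−e_prev≈-1.530469; u=1/2·(-3.217969)+1/4·(-7.905469)+1·(-1.530469)≈-5.115820; next y=-3/10·0.217969+1/4·(-5.115820)≈-1.344346
n=3: y≈-1.344346, sp=-3, e=sp−y≈-1.655654; I≈-9.561123, D=e−e_prev≈1.562314; u=1/2·(-1.655654)+1/4·(-9.561123)+1·1.562314≈-1.655793; next y=-3/10·(-1.344346)+1/4·(-1.655793)≈-0.010645
n=4: y≈-0.010645, sp=-3, e=sp−y≈-2.989355; I≈-12.550478, D=e−e_prev≈-1.333701; u=1/2·(-2.989355)+1/4·(-12.550478)+1·(-1.333701)≈-5.965998; next y=-3/10·(-0.010645)+1/4·(-5.965998)≈-1.488306
n=5: y≈-1.488306, sp=-3, e=sp−y≈-1.511694; I≈-14.062172, D=e−e_prev≈1.477662; u=1/2·(-1.511694)+1/4·(-14.062172)+1·1.477662≈-2.793728; next y=-3/10·(-1.488306)+1/4·(-2.793728)≈-0.251940
n=6: y≈-0.251940, sp=-3, e=sp−y≈-2.748060; I≈-16.810232, D=e−e_prev≈-1.236366; u=1/2·(-2.748060)+1/4·(-16.810232)+1·(-1.236366)≈-6.812954; next y=-3/10·(-0.251940)+1/4·(-6.812954)≈-1.627656
n=7: y≈-1.627656, sp=-3, e=sp−y≈-1.372344; I≈-18.182576, D=e−e_prev≈1.375716; u=1/2·(-1.372344)+1/4·(-18.182576)+1·1.375716≈-3.856100; next y=-3/10·(-1.627656)+1/4·(-3.856100)≈-0.475728
n=8: y≈-0.475728, sp=-3, e=sp−y≈-2.524272; I≈-20.706848, D=e−e_prev≈-1.151928; u=1/2·(-2.524272)+1/4·(-20.706848)+1·(-1.151928)≈-7.590776; next y=-3/10·(-0.475728)+1/4·(-7.590776)≈-1.754976
n=9: y≈-1.754976, sp=-3, e=sp−y≈-1.245024; I≈-21.951872, D=e−e_prev≈1.279248; u=1/2·(-1.245024)+1/4·(-21.951872)+1·1.279248≈-4.831232; next y=-3/10·(-1.754976)+1/4·(-4.831232)≈-0.681315
n=10: y≈-0.681315, sp=-3, e=sp−y≈-2.318685; I≈-24.270557, D=e−e_prev≈-1.073660; u=1/2·(-2.318685)+1/4·(-24.270557)+1·(-1.073660)≈-8.300642; next y=-3/10·(-0.681315)+1/4·(-8.300642)≈-1.870766

0 -3 -5.250 0.000
1 -3 -0.703 -1.313
2 -3 -5.116 0.218
3 -3 -1.656 -1.344
4 -3 -5.966 -0.011
5 -3 -2.794 -1.488
6 -3 -6.813 -0.252
7 -3 -3.856 -1.628
8 -3 -7.591 -0.476
9 -3 -4.831 -1.755
10 -3 -8.301 -0.681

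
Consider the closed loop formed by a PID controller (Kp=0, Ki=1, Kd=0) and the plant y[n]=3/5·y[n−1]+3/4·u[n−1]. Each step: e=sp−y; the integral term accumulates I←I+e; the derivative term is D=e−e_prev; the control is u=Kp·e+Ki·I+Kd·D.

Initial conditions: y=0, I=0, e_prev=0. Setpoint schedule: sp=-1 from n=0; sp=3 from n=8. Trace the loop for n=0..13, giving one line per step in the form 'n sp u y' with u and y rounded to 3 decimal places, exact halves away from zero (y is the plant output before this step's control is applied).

0 -1 -1.000 0.000
1 -1 -1.250 -0.750
2 -1 -0.863 -1.388
3 -1 -0.383 -1.479
4 -1 -0.208 -1.175
5 -1 -0.347 -0.861
6 -1 -0.570 -0.777
7 -1 -0.676 -0.894
8 3 3.367 -1.044
9 3 4.468 1.899
10 3 2.977 4.490
11 3 1.050 4.927
12 3 0.306 3.744
13 3 0.830 2.476

(exact arithmetic carried between steps; '≈' marks a value shown rounded to 6 d.p. or computed from one; I and e_prev carry over from the previous line; the table rounds u and y to 3 d.p., halves away from zero)
n=0: y=0, sp=-1, e=sp−y=-1; I=-1, D=e−e_prev=-1; u=0·(-1)+1·(-1)+0·(-1)=-1; next y=3/5·0+3/4·(-1)=-0.75
n=1: y=-0.75, sp=-1, e=sp−y=-0.25; I=-1.25, D=e−e_prev=0.75; u=0·(-0.25)+1·(-1.25)+0·0.75=-1.25; next y=3/5·(-0.75)+3/4·(-1.25)=-1.3875
n=2: y=-1.3875, sp=-1, e=sp−y=0.3875; I=-0.8625, D=e−e_prev=0.6375; u=0·0.3875+1·(-0.8625)+0·0.6375=-0.8625; next y=3/5·(-1.3875)+3/4·(-0.8625)=-1.479375
n=3: y=-1.479375, sp=-1, e=sp−y=0.479375; I=-0.383125, D=e−e_prev=0.091875; u=0·0.479375+1·(-0.383125)+0·0.091875=-0.383125; next y=3/5·(-1.479375)+3/4·(-0.383125)≈-1.174969
n=4: y≈-1.174969, sp=-1, e=sp−y≈0.174969; I≈-0.208156, D=e−e_prev≈-0.304406; u=0·0.174969+1·(-0.208156)+0·(-0.304406)≈-0.208156; next y=3/5·(-1.174969)+3/4·(-0.208156)≈-0.861098
n=5: y≈-0.861098, sp=-1, e=sp−y≈-0.138902; I≈-0.347058, D=e−e_prev≈-0.313870; u=0·(-0.138902)+1·(-0.347058)+0·(-0.313870)≈-0.347058; next y=3/5·(-0.861098)+3/4·(-0.347058)≈-0.776952
n=6: y≈-0.776952, sp=-1, e=sp−y≈-0.223048; I≈-0.570105, D=e−e_prev≈-0.084146; u=0·(-0.223048)+1·(-0.570105)+0·(-0.084146)≈-0.570105; next y=3/5·(-0.776952)+3/4·(-0.570105)≈-0.893750
n=7: y≈-0.893750, sp=-1, e=sp−y≈-0.106250; I≈-0.676355, D=e−e_prev≈0.116798; u=0·(-0.106250)+1·(-0.676355)+0·0.116798≈-0.676355; next y=3/5·(-0.893750)+3/4·(-0.676355)≈-1.043516
n=8: y≈-1.043516, sp=3, e=sp−y≈4.043516; I≈3.367162, D=e−e_prev≈4.149766; u=0·4.043516+1·3.367162+0·4.149766≈3.367162; next y=3/5·(-1.043516)+3/4·3.367162≈1.899261
n=9: y≈1.899261, sp=3, e=sp−y≈1.100739; I≈4.467900, D=e−e_prev≈-2.942778; u=0·1.100739+1·4.467900+0·(-2.942778)≈4.467900; next y=3/5·1.899261+3/4·4.467900≈4.490482
n=10: y≈4.490482, sp=3, e=sp−y≈-1.490482; I≈2.977418, D=e−e_prev≈-2.591221; u=0·(-1.490482)+1·2.977418+0·(-2.591221)≈2.977418; next y=3/5·4.490482+3/4·2.977418≈4.927353
n=11: y≈4.927353, sp=3, e=sp−y≈-1.927353; I≈1.050065, D=e−e_prev≈-0.436871; u=0·(-1.927353)+1·1.050065+0·(-0.436871)≈1.050065; next y=3/5·4.927353+3/4·1.050065≈3.743961
n=12: y≈3.743961, sp=3, e=sp−y≈-0.743961; I≈0.306105, D=e−e_prev≈1.183392; u=0·(-0.743961)+1·0.306105+0·1.183392≈0.306105; next y=3/5·3.743961+3/4·0.306105≈2.475955
n=13: y≈2.475955, sp=3, e=sp−y≈0.524045; I≈0.830150, D=e−e_prev≈1.268006; u=0·0.524045+1·0.830150+0·1.268006≈0.830150; next y=3/5·2.475955+3/4·0.830150≈2.108185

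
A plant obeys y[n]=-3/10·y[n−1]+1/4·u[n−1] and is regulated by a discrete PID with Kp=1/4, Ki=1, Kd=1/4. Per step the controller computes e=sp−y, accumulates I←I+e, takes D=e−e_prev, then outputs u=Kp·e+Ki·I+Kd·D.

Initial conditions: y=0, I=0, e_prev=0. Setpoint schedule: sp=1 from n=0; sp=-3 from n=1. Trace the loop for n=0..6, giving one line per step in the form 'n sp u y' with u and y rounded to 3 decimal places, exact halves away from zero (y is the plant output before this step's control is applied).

(exact arithmetic carried between steps; '≈' marks a value shown rounded to 6 d.p. or computed from one; I and e_prev carry over from the previous line; the table rounds u and y to 3 d.p., halves away from zero)
n=0: y=0, sp=1, e=sp−y=1; I=1, D=e−e_prev=1; u=1/4·1+1·1+1/4·1=1.5; next y=-3/10·0+1/4·1.5=0.375
n=1: y=0.375, sp=-3, e=sp−y=-3.375; I=-2.375, D=e−e_prev=-4.375; u=1/4·(-3.375)+1·(-2.375)+1/4·(-4.375)=-4.3125; next y=-3/10·0.375+1/4·(-4.3125)=-1.190625
n=2: y=-1.190625, sp=-3, e=sp−y=-1.809375; I=-4.184375, D=e−e_prev=1.565625; u=1/4·(-1.809375)+1·(-4.184375)+1/4·1.565625≈-4.245313; next y=-3/10·(-1.190625)+1/4·(-4.245313)≈-0.704141
n=3: y≈-0.704141, sp=-3, e=sp−y≈-2.295859; I≈-6.480234, D=e−e_prev≈-0.486484; u=1/4·(-2.295859)+1·(-6.480234)+1/4·(-0.486484)≈-7.175820; next y=-3/10·(-0.704141)+1/4·(-7.175820)≈-1.582713
n=4: y≈-1.582713, sp=-3, e=sp−y≈-1.417287; I≈-7.897521, D=e−e_prev≈0.878572; u=1/4·(-1.417287)+1·(-7.897521)+1/4·0.878572≈-8.032200; next y=-3/10·(-1.582713)+1/4·(-8.032200)≈-1.533236
n=5: y≈-1.533236, sp=-3, e=sp−y≈-1.466764; I≈-9.364285, D=e−e_prev≈-0.049477; u=1/4·(-1.466764)+1·(-9.364285)+1/4·(-0.049477)≈-9.743345; next y=-3/10·(-1.533236)+1/4·(-9.743345)≈-1.975866
n=6: y≈-1.975866, sp=-3, e=sp−y≈-1.024134; I≈-10.388420, D=e−e_prev≈0.442629; u=1/4·(-1.024134)+1·(-10.388420)+1/4·0.442629≈-10.533796; next y=-3/10·(-1.975866)+1/4·(-10.533796)≈-2.040689

0 1 1.500 0.000
1 -3 -4.313 0.375
2 -3 -4.245 -1.191
3 -3 -7.176 -0.704
4 -3 -8.032 -1.583
5 -3 -9.743 -1.533
6 -3 -10.534 -1.976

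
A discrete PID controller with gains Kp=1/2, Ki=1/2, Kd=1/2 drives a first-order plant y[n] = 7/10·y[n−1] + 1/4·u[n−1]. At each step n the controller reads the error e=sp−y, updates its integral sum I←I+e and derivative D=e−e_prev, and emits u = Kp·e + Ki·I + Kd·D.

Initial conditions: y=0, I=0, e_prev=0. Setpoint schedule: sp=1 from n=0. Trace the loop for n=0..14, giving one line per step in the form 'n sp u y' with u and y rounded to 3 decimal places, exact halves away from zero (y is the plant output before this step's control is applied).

0 1 1.500 0.000
1 1 0.938 0.375
2 1 1.255 0.497
3 1 1.320 0.661
4 1 1.374 0.793
5 1 1.385 0.899
6 1 1.374 0.975
7 1 1.348 1.026
8 1 1.317 1.055
9 1 1.285 1.068
10 1 1.256 1.069
11 1 1.232 1.062
12 1 1.213 1.051
13 1 1.201 1.039
14 1 1.192 1.028

(exact arithmetic carried between steps; '≈' marks a value shown rounded to 6 d.p. or computed from one; I and e_prev carry over from the previous line; the table rounds u and y to 3 d.p., halves away from zero)
n=0: y=0, sp=1, e=sp−y=1; I=1, D=e−e_prev=1; u=1/2·1+1/2·1+1/2·1=1.5; next y=7/10·0+1/4·1.5=0.375
n=1: y=0.375, sp=1, e=sp−y=0.625; I=1.625, D=e−e_prev=-0.375; u=1/2·0.625+1/2·1.625+1/2·(-0.375)=0.9375; next y=7/10·0.375+1/4·0.9375=0.496875
n=2: y=0.496875, sp=1, e=sp−y=0.503125; I=2.128125, D=e−e_prev=-0.121875; u=1/2·0.503125+1/2·2.128125+1/2·(-0.121875)≈1.254688; next y=7/10·0.496875+1/4·1.254688≈0.661484
n=3: y≈0.661484, sp=1, e=sp−y≈0.338516; I≈2.466641, D=e−e_prev≈-0.164609; u=1/2·0.338516+1/2·2.466641+1/2·(-0.164609)≈1.320273; next y=7/10·0.661484+1/4·1.320273≈0.793107
n=4: y≈0.793107, sp=1, e=sp−y≈0.206893; I≈2.673533, D=e−e_prev≈-0.131623; u=1/2·0.206893+1/2·2.673533+1/2·(-0.131623)≈1.374401; next y=7/10·0.793107+1/4·1.374401≈0.898776
n=5: y≈0.898776, sp=1, e=sp−y≈0.101224; I≈2.774758, D=e−e_prev≈-0.105668; u=1/2·0.101224+1/2·2.774758+1/2·(-0.105668)≈1.385157; next y=7/10·0.898776+1/4·1.385157≈0.975432
n=6: y≈0.975432, sp=1, e=sp−y≈0.024568; I≈2.799326, D=e−e_prev≈-0.076657; u=1/2·0.024568+1/2·2.799326+1/2·(-0.076657)≈1.373618; next y=7/10·0.975432+1/4·1.373618≈1.026207
n=7: y≈1.026207, sp=1, e=sp−y≈-0.026207; I≈2.773118, D=e−e_prev≈-0.050775; u=1/2·(-0.026207)+1/2·2.773118+1/2·(-0.050775)≈1.348068; next y=7/10·1.026207+1/4·1.348068≈1.055362
n=8: y≈1.055362, sp=1, e=sp−y≈-0.055362; I≈2.717756, D=e−e_prev≈-0.029155; u=1/2·(-0.055362)+1/2·2.717756+1/2·(-0.029155)≈1.316620; next y=7/10·1.055362+1/4·1.316620≈1.067908
n=9: y≈1.067908, sp=1, e=sp−y≈-0.067908; I≈2.649848, D=e−e_prev≈-0.012546; u=1/2·(-0.067908)+1/2·2.649848+1/2·(-0.012546)≈1.284697; next y=7/10·1.067908+1/4·1.284697≈1.068710
n=10: y≈1.068710, sp=1, e=sp−y≈-0.068710; I≈2.581138, D=e−e_prev≈-0.000802; u=1/2·(-0.068710)+1/2·2.581138+1/2·(-0.000802)≈1.255813; next y=7/10·1.068710+1/4·1.255813≈1.062050
n=11: y≈1.062050, sp=1, e=sp−y≈-0.062050; I≈2.519088, D=e−e_prev≈0.006660; u=1/2·(-0.062050)+1/2·2.519088+1/2·0.006660≈1.231849; next y=7/10·1.062050+1/4·1.231849≈1.051397
n=12: y≈1.051397, sp=1, e=sp−y≈-0.051397; I≈2.467690, D=e−e_prev≈0.010653; u=1/2·(-0.051397)+1/2·2.467690+1/2·0.010653≈1.213473; next y=7/10·1.051397+1/4·1.213473≈1.039346
n=13: y≈1.039346, sp=1, e=sp−y≈-0.039346; I≈2.428344, D=e−e_prev≈0.012051; u=1/2·(-0.039346)+1/2·2.428344+1/2·0.012051≈1.200524; next y=7/10·1.039346+1/4·1.200524≈1.027674
n=14: y≈1.027674, sp=1, e=sp−y≈-0.027674; I≈2.400670, D=e−e_prev≈0.011673; u=1/2·(-0.027674)+1/2·2.400670+1/2·0.011673≈1.192335; next y=7/10·1.027674+1/4·1.192335≈1.017455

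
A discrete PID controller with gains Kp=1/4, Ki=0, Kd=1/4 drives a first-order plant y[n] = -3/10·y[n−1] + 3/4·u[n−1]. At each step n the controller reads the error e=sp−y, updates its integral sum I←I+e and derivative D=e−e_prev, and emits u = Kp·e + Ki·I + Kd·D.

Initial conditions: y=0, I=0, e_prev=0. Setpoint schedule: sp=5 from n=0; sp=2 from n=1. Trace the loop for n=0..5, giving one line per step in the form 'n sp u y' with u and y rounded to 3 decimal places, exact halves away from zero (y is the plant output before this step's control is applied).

0 5 2.500 0.000
1 2 -1.188 1.875
2 2 1.695 -1.453
3 2 -0.717 1.707
4 2 1.452 -1.050
5 2 -0.464 1.404

(exact arithmetic carried between steps; '≈' marks a value shown rounded to 6 d.p. or computed from one; I and e_prev carry over from the previous line; the table rounds u and y to 3 d.p., halves away from zero)
n=0: y=0, sp=5, e=sp−y=5; I=5, D=e−e_prev=5; u=1/4·5+0·5+1/4·5=2.5; next y=-3/10·0+3/4·2.5=1.875
n=1: y=1.875, sp=2, e=sp−y=0.125; I=5.125, D=e−e_prev=-4.875; u=1/4·0.125+0·5.125+1/4·(-4.875)=-1.1875; next y=-3/10·1.875+3/4·(-1.1875)=-1.453125
n=2: y=-1.453125, sp=2, e=sp−y=3.453125; I=8.578125, D=e−e_prev=3.328125; u=1/4·3.453125+0·8.578125+1/4·3.328125≈1.695313; next y=-3/10·(-1.453125)+3/4·1.695313≈1.707422
n=3: y≈1.707422, sp=2, e=sp−y≈0.292578; I≈8.870703, D=e−e_prev≈-3.160547; u=1/4·0.292578+0·8.870703+1/4·(-3.160547)≈-0.716992; next y=-3/10·1.707422+3/4·(-0.716992)≈-1.049971
n=4: y≈-1.049971, sp=2, e=sp−y≈3.049971; I≈11.920674, D=e−e_prev≈2.757393; u=1/4·3.049971+0·11.920674+1/4·2.757393≈1.451841; next y=-3/10·(-1.049971)+3/4·1.451841≈1.403872
n=5: y≈1.403872, sp=2, e=sp−y≈0.596128; I≈12.516802, D=e−e_prev≈-2.453843; u=1/4·0.596128+0·12.516802+1/4·(-2.453843)≈-0.464429; next y=-3/10·1.403872+3/4·(-0.464429)≈-0.769483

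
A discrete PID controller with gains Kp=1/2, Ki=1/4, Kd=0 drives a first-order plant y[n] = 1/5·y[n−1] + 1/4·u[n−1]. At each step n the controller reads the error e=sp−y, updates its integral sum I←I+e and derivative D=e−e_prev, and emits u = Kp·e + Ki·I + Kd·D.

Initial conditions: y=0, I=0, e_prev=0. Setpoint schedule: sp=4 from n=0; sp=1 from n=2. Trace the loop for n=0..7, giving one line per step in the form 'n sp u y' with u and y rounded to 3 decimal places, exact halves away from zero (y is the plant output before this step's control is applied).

(exact arithmetic carried between steps; '≈' marks a value shown rounded to 6 d.p. or computed from one; I and e_prev carry over from the previous line; the table rounds u and y to 3 d.p., halves away from zero)
n=0: y=0, sp=4, e=sp−y=4; I=4, D=e−e_prev=4; u=1/2·4+1/4·4+0·4=3; next y=1/5·0+1/4·3=0.75
n=1: y=0.75, sp=4, e=sp−y=3.25; I=7.25, D=e−e_prev=-0.75; u=1/2·3.25+1/4·7.25+0·(-0.75)=3.4375; next y=1/5·0.75+1/4·3.4375=1.009375
n=2: y=1.009375, sp=1, e=sp−y=-0.009375; I=7.240625, D=e−e_prev=-3.259375; u=1/2·(-0.009375)+1/4·7.240625+0·(-3.259375)≈1.805469; next y=1/5·1.009375+1/4·1.805469≈0.653242
n=3: y≈0.653242, sp=1, e=sp−y≈0.346758; I≈7.587383, D=e−e_prev≈0.356133; u=1/2·0.346758+1/4·7.587383+0·0.356133≈2.070225; next y=1/5·0.653242+1/4·2.070225≈0.648205
n=4: y≈0.648205, sp=1, e=sp−y≈0.351795; I≈7.939178, D=e−e_prev≈0.005038; u=1/2·0.351795+1/4·7.939178+0·0.005038≈2.160692; next y=1/5·0.648205+1/4·2.160692≈0.669814
n=5: y≈0.669814, sp=1, e=sp−y≈0.330186; I≈8.269364, D=e−e_prev≈-0.021609; u=1/2·0.330186+1/4·8.269364+0·(-0.021609)≈2.232434; next y=1/5·0.669814+1/4·2.232434≈0.692071
n=6: y≈0.692071, sp=1, e=sp−y≈0.307929; I≈8.577293, D=e−e_prev≈-0.022257; u=1/2·0.307929+1/4·8.577293+0·(-0.022257)≈2.298288; next y=1/5·0.692071+1/4·2.298288≈0.712986
n=7: y≈0.712986, sp=1, e=sp−y≈0.287014; I≈8.864307, D=e−e_prev≈-0.020915; u=1/2·0.287014+1/4·8.864307+0·(-0.020915)≈2.359584; next y=1/5·0.712986+1/4·2.359584≈0.732493

0 4 3.000 0.000
1 4 3.438 0.750
2 1 1.805 1.009
3 1 2.070 0.653
4 1 2.161 0.648
5 1 2.232 0.670
6 1 2.298 0.692
7 1 2.360 0.713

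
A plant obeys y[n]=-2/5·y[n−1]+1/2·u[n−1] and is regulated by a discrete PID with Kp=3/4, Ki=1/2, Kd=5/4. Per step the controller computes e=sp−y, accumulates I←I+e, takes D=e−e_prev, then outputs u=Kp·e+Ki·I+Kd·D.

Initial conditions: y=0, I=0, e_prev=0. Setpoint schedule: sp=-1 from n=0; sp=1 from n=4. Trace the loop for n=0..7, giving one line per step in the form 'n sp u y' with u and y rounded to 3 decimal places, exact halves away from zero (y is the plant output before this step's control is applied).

0 -1 -2.500 0.000
1 -1 1.375 -1.250
2 -1 -6.156 1.188
3 -1 7.648 -3.553
4 1 -13.997 5.245
5 1 28.234 -9.097
6 1 -51.777 17.756
7 1 100.277 -32.991

(exact arithmetic carried between steps; '≈' marks a value shown rounded to 6 d.p. or computed from one; I and e_prev carry over from the previous line; the table rounds u and y to 3 d.p., halves away from zero)
n=0: y=0, sp=-1, e=sp−y=-1; I=-1, D=e−e_prev=-1; u=3/4·(-1)+1/2·(-1)+5/4·(-1)=-2.5; next y=-2/5·0+1/2·(-2.5)=-1.25
n=1: y=-1.25, sp=-1, e=sp−y=0.25; I=-0.75, D=e−e_prev=1.25; u=3/4·0.25+1/2·(-0.75)+5/4·1.25=1.375; next y=-2/5·(-1.25)+1/2·1.375=1.1875
n=2: y=1.1875, sp=-1, e=sp−y=-2.1875; I=-2.9375, D=e−e_prev=-2.4375; u=3/4·(-2.1875)+1/2·(-2.9375)+5/4·(-2.4375)=-6.15625; next y=-2/5·1.1875+1/2·(-6.15625)=-3.553125
n=3: y=-3.553125, sp=-1, e=sp−y=2.553125; I=-0.384375, D=e−e_prev=4.740625; u=3/4·2.553125+1/2·(-0.384375)+5/4·4.740625≈7.648438; next y=-2/5·(-3.553125)+1/2·7.648438≈5.245469
n=4: y≈5.245469, sp=1, e=sp−y≈-4.245469; I≈-4.629844, D=e−e_prev≈-6.798594; u=3/4·(-4.245469)+1/2·(-4.629844)+5/4·(-6.798594)≈-13.997266; next y=-2/5·5.245469+1/2·(-13.997266)≈-9.096820
n=5: y≈-9.096820, sp=1, e=sp−y≈10.096820; I≈5.466977, D=e−e_prev≈14.342289; u=3/4·10.096820+1/2·5.466977+5/4·14.342289≈28.233965; next y=-2/5·(-9.096820)+1/2·28.233965≈17.755711
n=6: y≈17.755711, sp=1, e=sp−y≈-16.755711; I≈-11.288734, D=e−e_prev≈-26.852531; u=3/4·(-16.755711)+1/2·(-11.288734)+5/4·(-26.852531)≈-51.776813; next y=-2/5·17.755711+1/2·(-51.776813)≈-32.990691
n=7: y≈-32.990691, sp=1, e=sp−y≈33.990691; I≈22.701957, D=e−e_prev≈50.746402; u=3/4·33.990691+1/2·22.701957+5/4·50.746402≈100.276999; next y=-2/5·(-32.990691)+1/2·100.276999≈63.334776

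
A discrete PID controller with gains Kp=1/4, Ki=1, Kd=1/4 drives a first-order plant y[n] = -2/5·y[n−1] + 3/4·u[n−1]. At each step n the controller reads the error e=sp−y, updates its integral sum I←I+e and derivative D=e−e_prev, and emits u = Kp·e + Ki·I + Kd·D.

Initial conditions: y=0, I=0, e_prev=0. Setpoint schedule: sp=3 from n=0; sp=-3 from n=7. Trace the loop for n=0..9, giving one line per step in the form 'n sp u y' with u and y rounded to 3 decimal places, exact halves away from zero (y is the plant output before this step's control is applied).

0 3 4.500 0.000
1 3 1.688 3.375
2 3 7.345 -0.084
3 3 1.124 5.543
4 3 10.363 -1.374
5 3 -1.536 8.322
6 3 14.770 -4.481
7 -3 -15.976 12.870
8 -3 18.992 -17.130
9 -3 -31.717 21.096

(exact arithmetic carried between steps; '≈' marks a value shown rounded to 6 d.p. or computed from one; I and e_prev carry over from the previous line; the table rounds u and y to 3 d.p., halves away from zero)
n=0: y=0, sp=3, e=sp−y=3; I=3, D=e−e_prev=3; u=1/4·3+1·3+1/4·3=4.5; next y=-2/5·0+3/4·4.5=3.375
n=1: y=3.375, sp=3, e=sp−y=-0.375; I=2.625, D=e−e_prev=-3.375; u=1/4·(-0.375)+1·2.625+1/4·(-3.375)=1.6875; next y=-2/5·3.375+3/4·1.6875=-0.084375
n=2: y=-0.084375, sp=3, e=sp−y=3.084375; I=5.709375, D=e−e_prev=3.459375; u=1/4·3.084375+1·5.709375+1/4·3.459375≈7.345313; next y=-2/5·(-0.084375)+3/4·7.345313≈5.542734
n=3: y≈5.542734, sp=3, e=sp−y≈-2.542734; I≈3.166641, D=e−e_prev≈-5.627109; u=1/4·(-2.542734)+1·3.166641+1/4·(-5.627109)≈1.124180; next y=-2/5·5.542734+3/4·1.124180≈-1.373959
n=4: y≈-1.373959, sp=3, e=sp−y≈4.373959; I≈7.540600, D=e−e_prev≈6.916693; u=1/4·4.373959+1·7.540600+1/4·6.916693≈10.363263; next y=-2/5·(-1.373959)+3/4·10.363263≈8.322031
n=5: y≈8.322031, sp=3, e=sp−y≈-5.322031; I≈2.218569, D=e−e_prev≈-9.695990; u=1/4·(-5.322031)+1·2.218569+1/4·(-9.695990)≈-1.535936; next y=-2/5·8.322031+3/4·(-1.535936)≈-4.480764
n=6: y≈-4.480764, sp=3, e=sp−y≈7.480764; I≈9.699333, D=e−e_prev≈12.802795; u=1/4·7.480764+1·9.699333+1/4·12.802795≈14.770223; next y=-2/5·(-4.480764)+3/4·14.770223≈12.869973
n=7: y≈12.869973, sp=-3, e=sp−y≈-15.869973; I≈-6.170640, D=e−e_prev≈-23.350737; u=1/4·(-15.869973)+1·(-6.170640)+1/4·(-23.350737)≈-15.975817; next y=-2/5·12.869973+3/4·(-15.975817)≈-17.129852
n=8: y≈-17.129852, sp=-3, e=sp−y≈14.129852; I≈7.959212, D=e−e_prev≈29.999825; u=1/4·14.129852+1·7.959212+1/4·29.999825≈18.991632; next y=-2/5·(-17.129852)+3/4·18.991632≈21.095665
n=9: y≈21.095665, sp=-3, e=sp−y≈-24.095665; I≈-16.136452, D=e−e_prev≈-38.225517; u=1/4·(-24.095665)+1·(-16.136452)+1/4·(-38.225517)≈-31.716748; next y=-2/5·21.095665+3/4·(-31.716748)≈-32.225827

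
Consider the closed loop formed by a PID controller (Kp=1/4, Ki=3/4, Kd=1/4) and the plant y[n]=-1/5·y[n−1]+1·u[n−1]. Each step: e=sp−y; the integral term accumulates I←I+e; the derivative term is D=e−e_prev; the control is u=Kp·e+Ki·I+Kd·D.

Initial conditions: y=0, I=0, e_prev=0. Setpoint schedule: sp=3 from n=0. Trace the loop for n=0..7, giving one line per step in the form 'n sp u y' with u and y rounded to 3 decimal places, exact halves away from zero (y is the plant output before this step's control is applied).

(exact arithmetic carried between steps; '≈' marks a value shown rounded to 6 d.p. or computed from one; I and e_prev carry over from the previous line; the table rounds u and y to 3 d.p., halves away from zero)
n=0: y=0, sp=3, e=sp−y=3; I=3, D=e−e_prev=3; u=1/4·3+3/4·3+1/4·3=3.75; next y=-1/5·0+1·3.75=3.75
n=1: y=3.75, sp=3, e=sp−y=-0.75; I=2.25, D=e−e_prev=-3.75; u=1/4·(-0.75)+3/4·2.25+1/4·(-3.75)=0.5625; next y=-1/5·3.75+1·0.5625=-0.1875
n=2: y=-0.1875, sp=3, e=sp−y=3.1875; I=5.4375, D=e−e_prev=3.9375; u=1/4·3.1875+3/4·5.4375+1/4·3.9375=5.859375; next y=-1/5·(-0.1875)+1·5.859375=5.896875
n=3: y=5.896875, sp=3, e=sp−y=-2.896875; I=2.540625, D=e−e_prev=-6.084375; u=1/4·(-2.896875)+3/4·2.540625+1/4·(-6.084375)≈-0.339844; next y=-1/5·5.896875+1·(-0.339844)≈-1.519219
n=4: y≈-1.519219, sp=3, e=sp−y≈4.519219; I≈7.059844, D=e−e_prev≈7.416094; u=1/4·4.519219+3/4·7.059844+1/4·7.416094≈8.278711; next y=-1/5·(-1.519219)+1·8.278711≈8.582555
n=5: y≈8.582555, sp=3, e=sp−y≈-5.582555; I≈1.477289, D=e−e_prev≈-10.101773; u=1/4·(-5.582555)+3/4·1.477289+1/4·(-10.101773)≈-2.813115; next y=-1/5·8.582555+1·(-2.813115)≈-4.529626
n=6: y≈-4.529626, sp=3, e=sp−y≈7.529626; I≈9.006915, D=e−e_prev≈13.112181; u=1/4·7.529626+3/4·9.006915+1/4·13.112181≈11.915638; next y=-1/5·(-4.529626)+1·11.915638≈12.821563
n=7: y≈12.821563, sp=3, e=sp−y≈-9.821563; I≈-0.814648, D=e−e_prev≈-17.351190; u=1/4·(-9.821563)+3/4·(-0.814648)+1/4·(-17.351190)≈-7.404174; next y=-1/5·12.821563+1·(-7.404174)≈-9.968487

0 3 3.750 0.000
1 3 0.563 3.750
2 3 5.859 -0.188
3 3 -0.340 5.897
4 3 8.279 -1.519
5 3 -2.813 8.583
6 3 11.916 -4.530
7 3 -7.404 12.822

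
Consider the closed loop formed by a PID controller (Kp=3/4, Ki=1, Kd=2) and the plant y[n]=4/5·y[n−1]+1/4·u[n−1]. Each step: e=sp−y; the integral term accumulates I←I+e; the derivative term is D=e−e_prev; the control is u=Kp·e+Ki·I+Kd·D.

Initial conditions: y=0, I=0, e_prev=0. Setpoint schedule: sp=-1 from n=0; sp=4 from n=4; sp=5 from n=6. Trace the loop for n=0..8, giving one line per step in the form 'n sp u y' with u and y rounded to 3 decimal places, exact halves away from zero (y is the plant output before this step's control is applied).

0 -1 -3.750 0.000
1 -1 0.766 -0.938
2 -1 -2.593 -0.559
3 -1 -0.265 -1.095
4 4 16.934 -0.942
5 4 -4.400 3.480
6 5 15.449 1.684
7 5 -0.047 5.209
8 5 10.746 4.156

(exact arithmetic carried between steps; '≈' marks a value shown rounded to 6 d.p. or computed from one; I and e_prev carry over from the previous line; the table rounds u and y to 3 d.p., halves away from zero)
n=0: y=0, sp=-1, e=sp−y=-1; I=-1, D=e−e_prev=-1; u=3/4·(-1)+1·(-1)+2·(-1)=-3.75; next y=4/5·0+1/4·(-3.75)=-0.9375
n=1: y=-0.9375, sp=-1, e=sp−y=-0.0625; I=-1.0625, D=e−e_prev=0.9375; u=3/4·(-0.0625)+1·(-1.0625)+2·0.9375=0.765625; next y=4/5·(-0.9375)+1/4·0.765625≈-0.558594
n=2: y≈-0.558594, sp=-1, e=sp−y≈-0.441406; I≈-1.503906, D=e−e_prev≈-0.378906; u=3/4·(-0.441406)+1·(-1.503906)+2·(-0.378906)≈-2.592773; next y=4/5·(-0.558594)+1/4·(-2.592773)≈-1.095068
n=3: y≈-1.095068, sp=-1, e=sp−y≈0.095068; I≈-1.408838, D=e−e_prev≈0.536475; u=3/4·0.095068+1·(-1.408838)+2·0.536475≈-0.264587; next y=4/5·(-1.095068)+1/4·(-0.264587)≈-0.942202
n=4: y≈-0.942202, sp=4, e=sp−y≈4.942202; I≈3.533364, D=e−e_prev≈4.847133; u=3/4·4.942202+1·3.533364+2·4.847133≈16.934281; next y=4/5·(-0.942202)+1/4·16.934281≈3.479809
n=5: y≈3.479809, sp=4, e=sp−y≈0.520191; I≈4.053555, D=e−e_prev≈-4.422011; u=3/4·0.520191+1·4.053555+2·(-4.422011)≈-4.400323; next y=4/5·3.479809+1/4·(-4.400323)≈1.683766
n=6: y≈1.683766, sp=5, e=sp−y≈3.316234; I≈7.369788, D=e−e_prev≈2.796043; u=3/4·3.316234+1·7.369788+2·2.796043≈15.449049; next y=4/5·1.683766+1/4·15.449049≈5.209275
n=7: y≈5.209275, sp=5, e=sp−y≈-0.209275; I≈7.160513, D=e−e_prev≈-3.525509; u=3/4·(-0.209275)+1·7.160513+2·(-3.525509)≈-0.047461; next y=4/5·5.209275+1/4·(-0.047461)≈4.155555
n=8: y≈4.155555, sp=5, e=sp−y≈0.844445; I≈8.004958, D=e−e_prev≈1.053720; u=3/4·0.844445+1·8.004958+2·1.053720≈10.745733; next y=4/5·4.155555+1/4·10.745733≈6.010877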